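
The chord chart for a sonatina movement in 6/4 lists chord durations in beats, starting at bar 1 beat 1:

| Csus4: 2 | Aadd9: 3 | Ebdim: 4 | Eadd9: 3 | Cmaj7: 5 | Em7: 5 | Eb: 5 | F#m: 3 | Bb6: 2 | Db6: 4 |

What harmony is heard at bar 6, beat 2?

Bb6

Beat 2 of bar 6 is beat (6−1)×6 + 2 = 32 overall.
Running totals: Csus4 ends at 2, Aadd9 ends at 5, Ebdim ends at 9, Eadd9 ends at 12, Cmaj7 ends at 17, Em7 ends at 22, Eb ends at 27, F#m ends at 30, Bb6 ends at 32.
Beat 32 falls within Bb6.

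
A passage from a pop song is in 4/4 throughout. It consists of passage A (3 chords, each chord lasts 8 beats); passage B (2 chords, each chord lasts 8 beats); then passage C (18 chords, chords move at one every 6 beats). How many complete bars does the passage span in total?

37 bars

A: 3 × 8 = 24 beats = 6 bars.
B: 2 × 8 = 16 beats = 4 bars.
C: 18 × 6 = 108 beats = 27 bars.
Total: 6 + 4 + 27 = 37 bars.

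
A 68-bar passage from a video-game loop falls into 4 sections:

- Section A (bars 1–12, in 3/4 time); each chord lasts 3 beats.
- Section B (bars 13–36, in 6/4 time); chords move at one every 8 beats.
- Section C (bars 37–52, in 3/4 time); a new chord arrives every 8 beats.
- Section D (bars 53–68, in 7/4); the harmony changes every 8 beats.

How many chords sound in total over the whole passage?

A: 12 bars × 3 beats = 36 beats; 3 beats/chord → 12 chords.
B: 24 bars × 6 beats = 144 beats; 8 beats/chord → 18 chords.
C: 16 bars × 3 beats = 48 beats; 8 beats/chord → 6 chords.
D: 16 bars × 7 beats = 112 beats; 8 beats/chord → 14 chords.
Total: 12 + 18 + 6 + 14 = 50.

50 chords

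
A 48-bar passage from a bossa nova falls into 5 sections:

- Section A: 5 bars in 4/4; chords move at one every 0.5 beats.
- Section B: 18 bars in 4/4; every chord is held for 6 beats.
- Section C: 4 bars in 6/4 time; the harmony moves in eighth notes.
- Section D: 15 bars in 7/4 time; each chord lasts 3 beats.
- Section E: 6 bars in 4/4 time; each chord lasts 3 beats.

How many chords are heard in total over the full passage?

143 chords

A: 5·4 = 20 beats, 20/0.5 = 40 chords.
B: 18·4 = 72 beats, 72/6 = 12 chords.
C: 4·6 = 24 beats, 24/0.5 = 48 chords.
D: 15·7 = 105 beats, 105/3 = 35 chords.
E: 6·4 = 24 beats, 24/3 = 8 chords.
Total: 40 + 12 + 48 + 35 + 8 = 143.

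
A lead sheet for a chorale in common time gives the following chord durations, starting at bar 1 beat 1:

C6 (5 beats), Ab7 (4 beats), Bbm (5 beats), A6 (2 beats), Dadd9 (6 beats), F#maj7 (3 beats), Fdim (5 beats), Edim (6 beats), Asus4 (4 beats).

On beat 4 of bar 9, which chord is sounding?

Edim

Beat 4 of bar 9 is beat (9−1)×4 + 4 = 36 overall.
Running totals: C6 ends at 5, Ab7 ends at 9, Bbm ends at 14, A6 ends at 16, Dadd9 ends at 22, F#maj7 ends at 25, Fdim ends at 30, Edim ends at 36.
Beat 36 falls within Edim.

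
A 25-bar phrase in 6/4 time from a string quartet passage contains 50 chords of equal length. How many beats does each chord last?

25 bars × 6 beats/bar = 150 beats total.
150 beats ÷ 50 chords = 3 beats per chord.
(That is a dotted half note.)

3 beats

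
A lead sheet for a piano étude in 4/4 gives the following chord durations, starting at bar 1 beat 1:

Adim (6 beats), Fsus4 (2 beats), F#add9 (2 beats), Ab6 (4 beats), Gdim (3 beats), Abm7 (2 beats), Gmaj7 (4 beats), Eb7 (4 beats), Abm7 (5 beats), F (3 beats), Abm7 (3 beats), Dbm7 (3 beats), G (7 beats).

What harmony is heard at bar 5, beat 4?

Gmaj7

Beat 4 of bar 5 is beat (5−1)×4 + 4 = 20 overall.
Running totals: Adim ends at 6, Fsus4 ends at 8, F#add9 ends at 10, Ab6 ends at 14, Gdim ends at 17, Abm7 ends at 19, Gmaj7 ends at 23.
Beat 20 falls within Gmaj7.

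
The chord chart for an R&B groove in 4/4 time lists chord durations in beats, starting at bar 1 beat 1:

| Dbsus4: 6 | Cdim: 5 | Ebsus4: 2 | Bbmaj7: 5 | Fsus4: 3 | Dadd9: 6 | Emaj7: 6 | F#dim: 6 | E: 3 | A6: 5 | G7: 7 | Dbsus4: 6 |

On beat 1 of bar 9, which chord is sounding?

Emaj7

Beat 1 of bar 9 is beat (9−1)×4 + 1 = 33 overall.
Running totals: Dbsus4 ends at 6, Cdim ends at 11, Ebsus4 ends at 13, Bbmaj7 ends at 18, Fsus4 ends at 21, Dadd9 ends at 27, Emaj7 ends at 33.
Beat 33 falls within Emaj7.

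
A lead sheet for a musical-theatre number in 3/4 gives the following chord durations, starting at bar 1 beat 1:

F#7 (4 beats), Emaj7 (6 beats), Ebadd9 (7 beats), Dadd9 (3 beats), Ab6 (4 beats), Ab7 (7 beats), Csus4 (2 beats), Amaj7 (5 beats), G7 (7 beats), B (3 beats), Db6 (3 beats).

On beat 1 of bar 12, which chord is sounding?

Beat 1 of bar 12 is beat (12−1)×3 + 1 = 34 overall.
Running totals: F#7 ends at 4, Emaj7 ends at 10, Ebadd9 ends at 17, Dadd9 ends at 20, Ab6 ends at 24, Ab7 ends at 31, Csus4 ends at 33, Amaj7 ends at 38.
Beat 34 falls within Amaj7.

Amaj7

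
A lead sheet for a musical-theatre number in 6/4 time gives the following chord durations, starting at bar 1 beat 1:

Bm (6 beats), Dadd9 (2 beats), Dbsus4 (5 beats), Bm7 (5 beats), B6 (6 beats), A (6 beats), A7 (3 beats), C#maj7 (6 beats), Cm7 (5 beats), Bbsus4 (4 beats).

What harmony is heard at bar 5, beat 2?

A

Beat 2 of bar 5 is beat (5−1)×6 + 2 = 26 overall.
Running totals: Bm ends at 6, Dadd9 ends at 8, Dbsus4 ends at 13, Bm7 ends at 18, B6 ends at 24, A ends at 30.
Beat 26 falls within A.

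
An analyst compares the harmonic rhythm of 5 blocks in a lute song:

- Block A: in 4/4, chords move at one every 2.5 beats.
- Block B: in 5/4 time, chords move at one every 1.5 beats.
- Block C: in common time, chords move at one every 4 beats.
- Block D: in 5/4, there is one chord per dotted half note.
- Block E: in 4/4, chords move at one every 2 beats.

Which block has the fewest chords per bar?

A: each chord is 2.5 beats in 4/4, so 1.6 per bar.
B: each chord is 1.5 beats in 5/4, so 10/3 per bar.
C: each chord is 4 beats in 4/4, so 1 per bar.
D: each chord is 3 beats in 5/4, so 5/3 per bar.
E: each chord is 2 beats in 4/4, so 2 per bar.
Slowest is C at 1 chords/bar.

Block C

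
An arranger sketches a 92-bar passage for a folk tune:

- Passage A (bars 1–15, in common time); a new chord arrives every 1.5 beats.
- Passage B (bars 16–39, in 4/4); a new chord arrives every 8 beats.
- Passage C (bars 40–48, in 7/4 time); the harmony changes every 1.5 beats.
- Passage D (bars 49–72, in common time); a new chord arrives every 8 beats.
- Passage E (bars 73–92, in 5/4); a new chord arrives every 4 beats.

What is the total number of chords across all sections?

A: 15·4 = 60 beats, 60/1.5 = 40 chords.
B: 24·4 = 96 beats, 96/8 = 12 chords.
C: 9·7 = 63 beats, 63/1.5 = 42 chords.
D: 24·4 = 96 beats, 96/8 = 12 chords.
E: 20·5 = 100 beats, 100/4 = 25 chords.
Total: 40 + 12 + 42 + 12 + 25 = 131.

131 chords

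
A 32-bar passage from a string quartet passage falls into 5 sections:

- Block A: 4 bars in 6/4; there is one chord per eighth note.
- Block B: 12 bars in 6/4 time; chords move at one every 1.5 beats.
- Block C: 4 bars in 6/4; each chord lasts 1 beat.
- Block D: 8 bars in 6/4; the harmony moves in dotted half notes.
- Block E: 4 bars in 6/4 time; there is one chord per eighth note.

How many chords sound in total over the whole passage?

184 chords

A has 24 beats and chords last 0.5 each, so 48 chords.
B has 72 beats and chords last 1.5 each, so 48 chords.
C has 24 beats and chords last 1 each, so 24 chords.
D has 48 beats and chords last 3 each, so 16 chords.
E has 24 beats and chords last 0.5 each, so 48 chords.
Total: 48 + 48 + 24 + 16 + 48 = 184.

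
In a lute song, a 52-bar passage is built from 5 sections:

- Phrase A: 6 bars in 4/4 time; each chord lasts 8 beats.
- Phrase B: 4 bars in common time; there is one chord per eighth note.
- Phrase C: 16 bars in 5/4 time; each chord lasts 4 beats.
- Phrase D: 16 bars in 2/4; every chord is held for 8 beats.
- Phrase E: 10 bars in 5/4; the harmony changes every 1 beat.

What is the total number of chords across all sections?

A: 6 bars × 4 beats = 24 beats; 8 beats/chord → 3 chords.
B: 4 bars × 4 beats = 16 beats; 0.5 beats/chord → 32 chords.
C: 16 bars × 5 beats = 80 beats; 4 beats/chord → 20 chords.
D: 16 bars × 2 beats = 32 beats; 8 beats/chord → 4 chords.
E: 10 bars × 5 beats = 50 beats; 1 beat/chord → 50 chords.
Total: 3 + 32 + 20 + 4 + 50 = 109.

109 chords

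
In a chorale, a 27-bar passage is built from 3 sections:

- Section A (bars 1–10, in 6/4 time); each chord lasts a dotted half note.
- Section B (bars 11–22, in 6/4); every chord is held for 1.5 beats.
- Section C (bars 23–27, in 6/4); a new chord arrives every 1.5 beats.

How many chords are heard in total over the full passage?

A has 60 beats and chords last 3 each, so 20 chords.
B has 72 beats and chords last 1.5 each, so 48 chords.
C has 30 beats and chords last 1.5 each, so 20 chords.
Total: 20 + 48 + 20 = 88.

88 chords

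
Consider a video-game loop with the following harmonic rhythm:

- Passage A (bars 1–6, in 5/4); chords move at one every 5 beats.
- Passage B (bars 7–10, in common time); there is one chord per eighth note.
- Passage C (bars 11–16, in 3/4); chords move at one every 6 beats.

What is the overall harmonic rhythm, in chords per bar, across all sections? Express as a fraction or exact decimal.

41/16 chords per bar

A: 6 × 5 = 30 beats ÷ 5 = 6 chords.
B: 4 × 4 = 16 beats ÷ 0.5 = 32 chords.
C: 6 × 3 = 18 beats ÷ 6 = 3 chords.
Overall: 41 chords over 16 bars → 41/16 = 41/16 chords per bar.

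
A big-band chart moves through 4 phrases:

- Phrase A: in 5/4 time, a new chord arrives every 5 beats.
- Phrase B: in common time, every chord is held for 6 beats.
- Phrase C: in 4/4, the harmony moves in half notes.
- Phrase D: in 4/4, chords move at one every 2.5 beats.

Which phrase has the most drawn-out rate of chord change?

A: 5 beats/bar ÷ 5 beats/chord = 1 chord/bar.
B: 4 beats/bar ÷ 6 beats/chord = 2/3 chords/bar.
C: 4 beats/bar ÷ 2 beats/chord = 2 chords/bar.
D: 4 beats/bar ÷ 2.5 beats/chord = 1.6 chords/bar.
Slowest is B at 2/3 chords/bar.

Phrase B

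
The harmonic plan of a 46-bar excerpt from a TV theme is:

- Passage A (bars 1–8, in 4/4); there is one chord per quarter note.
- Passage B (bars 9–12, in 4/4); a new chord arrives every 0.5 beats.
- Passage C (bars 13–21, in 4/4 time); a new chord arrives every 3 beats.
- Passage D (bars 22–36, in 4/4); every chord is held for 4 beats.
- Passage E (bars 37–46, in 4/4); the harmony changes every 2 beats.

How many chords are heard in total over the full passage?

A: 8·4 = 32 beats, 32/1 = 32 chords.
B: 4·4 = 16 beats, 16/0.5 = 32 chords.
C: 9·4 = 36 beats, 36/3 = 12 chords.
D: 15·4 = 60 beats, 60/4 = 15 chords.
E: 10·4 = 40 beats, 40/2 = 20 chords.
Total: 32 + 32 + 12 + 15 + 20 = 111.

111 chords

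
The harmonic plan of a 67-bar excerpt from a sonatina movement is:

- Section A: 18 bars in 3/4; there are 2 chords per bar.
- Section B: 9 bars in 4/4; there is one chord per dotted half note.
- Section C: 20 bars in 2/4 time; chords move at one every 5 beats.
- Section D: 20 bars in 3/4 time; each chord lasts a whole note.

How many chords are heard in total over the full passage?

A has 54 beats and chords last 1.5 each, so 36 chords.
B has 36 beats and chords last 3 each, so 12 chords.
C has 40 beats and chords last 5 each, so 8 chords.
D has 60 beats and chords last 4 each, so 15 chords.
Total: 36 + 12 + 8 + 15 = 71.

71 chords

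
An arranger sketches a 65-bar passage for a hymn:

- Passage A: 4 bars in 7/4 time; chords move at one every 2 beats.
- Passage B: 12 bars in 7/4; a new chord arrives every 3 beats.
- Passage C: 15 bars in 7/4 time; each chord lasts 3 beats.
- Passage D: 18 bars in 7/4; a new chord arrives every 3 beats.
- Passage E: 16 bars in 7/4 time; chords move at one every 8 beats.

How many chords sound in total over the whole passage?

A has 28 beats and chords last 2 each, so 14 chords.
B has 84 beats and chords last 3 each, so 28 chords.
C has 105 beats and chords last 3 each, so 35 chords.
D has 126 beats and chords last 3 each, so 42 chords.
E has 112 beats and chords last 8 each, so 14 chords.
Total: 14 + 28 + 35 + 42 + 14 = 133.

133 chords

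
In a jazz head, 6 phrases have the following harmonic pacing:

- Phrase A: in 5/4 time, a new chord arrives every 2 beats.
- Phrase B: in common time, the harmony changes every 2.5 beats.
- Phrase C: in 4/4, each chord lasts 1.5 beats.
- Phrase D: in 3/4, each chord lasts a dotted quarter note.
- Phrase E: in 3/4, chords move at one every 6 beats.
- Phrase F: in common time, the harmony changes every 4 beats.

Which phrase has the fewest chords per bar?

A: each chord is 2 beats in 5/4, so 2.5 per bar.
B: each chord is 2.5 beats in 4/4, so 1.6 per bar.
C: each chord is 1.5 beats in 4/4, so 8/3 per bar.
D: each chord is 1.5 beats in 3/4, so 2 per bar.
E: each chord is 6 beats in 3/4, so 0.5 per bar.
F: each chord is 4 beats in 4/4, so 1 per bar.
Slowest is E at 0.5 chords/bar.

Phrase E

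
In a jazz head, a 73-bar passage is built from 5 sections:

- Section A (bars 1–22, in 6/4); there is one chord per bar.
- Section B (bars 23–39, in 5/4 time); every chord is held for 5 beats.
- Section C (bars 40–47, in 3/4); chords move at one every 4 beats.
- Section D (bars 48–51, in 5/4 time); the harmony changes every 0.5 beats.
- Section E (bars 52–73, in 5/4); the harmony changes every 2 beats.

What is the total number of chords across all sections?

A: 22 bars × 6 beats = 132 beats; 6 beats/chord → 22 chords.
B: 17 bars × 5 beats = 85 beats; 5 beats/chord → 17 chords.
C: 8 bars × 3 beats = 24 beats; 4 beats/chord → 6 chords.
D: 4 bars × 5 beats = 20 beats; 0.5 beats/chord → 40 chords.
E: 22 bars × 5 beats = 110 beats; 2 beats/chord → 55 chords.
Total: 22 + 17 + 6 + 40 + 55 = 140.

140 chords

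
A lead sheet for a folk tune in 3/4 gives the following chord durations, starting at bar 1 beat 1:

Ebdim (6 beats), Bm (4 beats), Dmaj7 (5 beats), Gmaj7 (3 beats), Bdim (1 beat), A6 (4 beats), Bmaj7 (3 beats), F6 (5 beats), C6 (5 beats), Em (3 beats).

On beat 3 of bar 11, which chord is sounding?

Beat 3 of bar 11 is beat (11−1)×3 + 3 = 33 overall.
Running totals: Ebdim ends at 6, Bm ends at 10, Dmaj7 ends at 15, Gmaj7 ends at 18, Bdim ends at 19, A6 ends at 23, Bmaj7 ends at 26, F6 ends at 31, C6 ends at 36.
Beat 33 falls within C6.

C6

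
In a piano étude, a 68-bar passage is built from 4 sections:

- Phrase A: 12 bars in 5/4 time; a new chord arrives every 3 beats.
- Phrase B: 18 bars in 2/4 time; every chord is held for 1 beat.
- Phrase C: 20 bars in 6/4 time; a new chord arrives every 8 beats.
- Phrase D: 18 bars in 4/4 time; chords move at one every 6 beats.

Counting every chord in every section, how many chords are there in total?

83 chords

A: 12 bars × 5 beats = 60 beats; 3 beats/chord → 20 chords.
B: 18 bars × 2 beats = 36 beats; 1 beat/chord → 36 chords.
C: 20 bars × 6 beats = 120 beats; 8 beats/chord → 15 chords.
D: 18 bars × 4 beats = 72 beats; 6 beats/chord → 12 chords.
Total: 20 + 36 + 15 + 12 = 83.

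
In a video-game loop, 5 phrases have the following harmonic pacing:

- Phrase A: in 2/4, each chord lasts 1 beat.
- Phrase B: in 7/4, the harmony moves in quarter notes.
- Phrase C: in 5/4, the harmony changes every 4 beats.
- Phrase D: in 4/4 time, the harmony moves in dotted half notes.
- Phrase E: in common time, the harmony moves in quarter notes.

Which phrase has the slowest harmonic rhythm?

A: 2/1 = 2 chords/bar.
B: 7/1 = 7 chords/bar.
C: 5/4 = 1.25 chords/bar.
D: 4/3 = 4/3 chords/bar.
E: 4/1 = 4 chords/bar.
Slowest is C at 1.25 chords/bar.

Phrase C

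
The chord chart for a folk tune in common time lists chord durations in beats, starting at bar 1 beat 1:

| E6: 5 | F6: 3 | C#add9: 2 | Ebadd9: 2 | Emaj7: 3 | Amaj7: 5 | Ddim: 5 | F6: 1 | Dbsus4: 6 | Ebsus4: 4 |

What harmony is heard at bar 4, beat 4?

Amaj7

Beat 4 of bar 4 is beat (4−1)×4 + 4 = 16 overall.
Running totals: E6 ends at 5, F6 ends at 8, C#add9 ends at 10, Ebadd9 ends at 12, Emaj7 ends at 15, Amaj7 ends at 20.
Beat 16 falls within Amaj7.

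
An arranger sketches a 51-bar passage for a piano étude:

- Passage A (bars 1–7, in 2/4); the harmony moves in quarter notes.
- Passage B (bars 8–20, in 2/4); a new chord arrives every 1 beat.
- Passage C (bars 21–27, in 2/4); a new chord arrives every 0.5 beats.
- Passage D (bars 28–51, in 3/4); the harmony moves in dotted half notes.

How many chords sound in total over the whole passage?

92 chords

A: 7·2 = 14 beats, 14/1 = 14 chords.
B: 13·2 = 26 beats, 26/1 = 26 chords.
C: 7·2 = 14 beats, 14/0.5 = 28 chords.
D: 24·3 = 72 beats, 72/3 = 24 chords.
Total: 14 + 26 + 28 + 24 = 92.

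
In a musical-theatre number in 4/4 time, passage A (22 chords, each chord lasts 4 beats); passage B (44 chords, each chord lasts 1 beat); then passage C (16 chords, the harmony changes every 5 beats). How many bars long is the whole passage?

53 bars

A: 22 × 4 = 88 beats = 22 bars.
B: 44 × 1 = 44 beats = 11 bars.
C: 16 × 5 = 80 beats = 20 bars.
Total: 22 + 11 + 20 = 53 bars.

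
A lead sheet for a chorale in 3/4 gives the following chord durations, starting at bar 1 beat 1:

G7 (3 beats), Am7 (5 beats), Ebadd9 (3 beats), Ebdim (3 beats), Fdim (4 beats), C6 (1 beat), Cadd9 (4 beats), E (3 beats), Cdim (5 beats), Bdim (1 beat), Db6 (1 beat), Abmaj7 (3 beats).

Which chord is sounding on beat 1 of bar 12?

Abmaj7

Beat 1 of bar 12 is beat (12−1)×3 + 1 = 34 overall.
Running totals: G7 ends at 3, Am7 ends at 8, Ebadd9 ends at 11, Ebdim ends at 14, Fdim ends at 18, C6 ends at 19, Cadd9 ends at 23, E ends at 26, Cdim ends at 31, Bdim ends at 32, Db6 ends at 33, Abmaj7 ends at 36.
Beat 34 falls within Abmaj7.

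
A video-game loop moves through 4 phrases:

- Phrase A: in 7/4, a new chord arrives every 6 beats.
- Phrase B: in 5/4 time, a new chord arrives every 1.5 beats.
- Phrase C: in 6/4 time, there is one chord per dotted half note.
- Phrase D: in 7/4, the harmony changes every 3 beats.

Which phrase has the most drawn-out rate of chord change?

A: 7 beats/bar ÷ 6 beats/chord = 7/6 chords/bar.
B: 5 beats/bar ÷ 1.5 beats/chord = 10/3 chords/bar.
C: 6 beats/bar ÷ 3 beats/chord = 2 chords/bar.
D: 7 beats/bar ÷ 3 beats/chord = 7/3 chords/bar.
Slowest is A at 7/6 chords/bar.

Phrase A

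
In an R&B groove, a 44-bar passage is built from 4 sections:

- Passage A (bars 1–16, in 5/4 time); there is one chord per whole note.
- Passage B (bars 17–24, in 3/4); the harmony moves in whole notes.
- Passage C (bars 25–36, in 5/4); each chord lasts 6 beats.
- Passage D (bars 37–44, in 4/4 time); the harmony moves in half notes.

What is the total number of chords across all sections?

52 chords

A: 16·5 = 80 beats, 80/4 = 20 chords.
B: 8·3 = 24 beats, 24/4 = 6 chords.
C: 12·5 = 60 beats, 60/6 = 10 chords.
D: 8·4 = 32 beats, 32/2 = 16 chords.
Total: 20 + 6 + 10 + 16 = 52.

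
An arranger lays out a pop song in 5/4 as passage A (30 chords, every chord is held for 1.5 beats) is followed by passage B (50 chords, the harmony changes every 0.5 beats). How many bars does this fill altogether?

14 bars

A: 30 × 1.5 = 45 beats = 9 bars.
B: 50 × 0.5 = 25 beats = 5 bars.
Total: 9 + 5 = 14 bars.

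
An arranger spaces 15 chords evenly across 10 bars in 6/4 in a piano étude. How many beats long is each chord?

10 bars × 6 beats/bar = 60 beats total.
60 beats ÷ 15 chords = 4 beats per chord.
(That is a whole note.)

4 beats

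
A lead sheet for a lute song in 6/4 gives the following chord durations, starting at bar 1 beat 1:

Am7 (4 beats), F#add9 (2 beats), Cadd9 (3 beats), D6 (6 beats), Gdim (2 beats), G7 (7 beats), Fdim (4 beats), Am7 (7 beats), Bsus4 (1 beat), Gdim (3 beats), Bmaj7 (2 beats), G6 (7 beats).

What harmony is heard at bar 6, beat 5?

Am7

Beat 5 of bar 6 is beat (6−1)×6 + 5 = 35 overall.
Running totals: Am7 ends at 4, F#add9 ends at 6, Cadd9 ends at 9, D6 ends at 15, Gdim ends at 17, G7 ends at 24, Fdim ends at 28, Am7 ends at 35.
Beat 35 falls within Am7.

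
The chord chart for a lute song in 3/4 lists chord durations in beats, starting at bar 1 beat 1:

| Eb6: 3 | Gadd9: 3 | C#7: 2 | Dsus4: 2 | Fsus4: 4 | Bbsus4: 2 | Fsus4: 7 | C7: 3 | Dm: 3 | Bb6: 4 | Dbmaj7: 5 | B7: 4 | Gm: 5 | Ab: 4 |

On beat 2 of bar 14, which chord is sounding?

Beat 2 of bar 14 is beat (14−1)×3 + 2 = 41 overall.
Running totals: Eb6 ends at 3, Gadd9 ends at 6, C#7 ends at 8, Dsus4 ends at 10, Fsus4 ends at 14, Bbsus4 ends at 16, Fsus4 ends at 23, C7 ends at 26, Dm ends at 29, Bb6 ends at 33, Dbmaj7 ends at 38, B7 ends at 42.
Beat 41 falls within B7.

B7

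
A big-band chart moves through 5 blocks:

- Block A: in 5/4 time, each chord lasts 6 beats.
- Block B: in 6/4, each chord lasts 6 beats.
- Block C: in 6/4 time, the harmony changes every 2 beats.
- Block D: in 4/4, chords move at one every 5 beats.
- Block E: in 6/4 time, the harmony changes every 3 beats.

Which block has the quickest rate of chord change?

A: each chord is 6 beats in 5/4, so 5/6 per bar.
B: each chord is 6 beats in 6/4, so 1 per bar.
C: each chord is 2 beats in 6/4, so 3 per bar.
D: each chord is 5 beats in 4/4, so 0.8 per bar.
E: each chord is 3 beats in 6/4, so 2 per bar.
Fastest is C at 3 chords/bar.

Block C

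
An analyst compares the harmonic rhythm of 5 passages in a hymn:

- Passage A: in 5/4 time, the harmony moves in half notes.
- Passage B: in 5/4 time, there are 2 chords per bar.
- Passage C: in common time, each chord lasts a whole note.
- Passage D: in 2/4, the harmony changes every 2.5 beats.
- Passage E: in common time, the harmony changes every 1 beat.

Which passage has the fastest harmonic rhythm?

A: 5 beats/bar ÷ 2 beats/chord = 2.5 chords/bar.
B: 5 beats/bar ÷ 2.5 beats/chord = 2 chords/bar.
C: 4 beats/bar ÷ 4 beats/chord = 1 chord/bar.
D: 2 beats/bar ÷ 2.5 beats/chord = 0.8 chords/bar.
E: 4 beats/bar ÷ 1 beat/chord = 4 chords/bar.
Fastest is E at 4 chords/bar.

Passage E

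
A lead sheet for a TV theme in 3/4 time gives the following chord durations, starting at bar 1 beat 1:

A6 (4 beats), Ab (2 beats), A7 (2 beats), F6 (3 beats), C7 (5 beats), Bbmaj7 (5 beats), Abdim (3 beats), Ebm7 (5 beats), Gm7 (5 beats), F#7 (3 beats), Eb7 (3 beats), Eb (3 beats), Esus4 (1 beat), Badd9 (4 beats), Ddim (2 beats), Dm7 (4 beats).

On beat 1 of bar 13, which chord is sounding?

F#7

Beat 1 of bar 13 is beat (13−1)×3 + 1 = 37 overall.
Running totals: A6 ends at 4, Ab ends at 6, A7 ends at 8, F6 ends at 11, C7 ends at 16, Bbmaj7 ends at 21, Abdim ends at 24, Ebm7 ends at 29, Gm7 ends at 34, F#7 ends at 37.
Beat 37 falls within F#7.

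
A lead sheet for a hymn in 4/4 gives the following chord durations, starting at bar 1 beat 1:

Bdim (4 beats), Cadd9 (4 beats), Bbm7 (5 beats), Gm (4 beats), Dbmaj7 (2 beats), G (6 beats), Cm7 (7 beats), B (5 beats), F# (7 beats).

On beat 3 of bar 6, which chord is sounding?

Beat 3 of bar 6 is beat (6−1)×4 + 3 = 23 overall.
Running totals: Bdim ends at 4, Cadd9 ends at 8, Bbm7 ends at 13, Gm ends at 17, Dbmaj7 ends at 19, G ends at 25.
Beat 23 falls within G.

G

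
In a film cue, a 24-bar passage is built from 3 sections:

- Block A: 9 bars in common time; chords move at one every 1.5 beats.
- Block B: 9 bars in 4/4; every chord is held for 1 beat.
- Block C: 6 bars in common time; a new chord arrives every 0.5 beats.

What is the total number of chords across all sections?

A: 9·4 = 36 beats, 36/1.5 = 24 chords.
B: 9·4 = 36 beats, 36/1 = 36 chords.
C: 6·4 = 24 beats, 24/0.5 = 48 chords.
Total: 24 + 36 + 48 = 108.

108 chords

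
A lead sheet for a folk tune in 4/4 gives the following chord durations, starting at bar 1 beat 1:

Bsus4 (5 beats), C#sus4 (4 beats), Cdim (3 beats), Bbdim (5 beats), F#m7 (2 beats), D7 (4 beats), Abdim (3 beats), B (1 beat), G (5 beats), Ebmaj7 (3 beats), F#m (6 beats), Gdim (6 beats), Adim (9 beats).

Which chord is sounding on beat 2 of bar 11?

Gdim

Beat 2 of bar 11 is beat (11−1)×4 + 2 = 42 overall.
Running totals: Bsus4 ends at 5, C#sus4 ends at 9, Cdim ends at 12, Bbdim ends at 17, F#m7 ends at 19, D7 ends at 23, Abdim ends at 26, B ends at 27, G ends at 32, Ebmaj7 ends at 35, F#m ends at 41, Gdim ends at 47.
Beat 42 falls within Gdim.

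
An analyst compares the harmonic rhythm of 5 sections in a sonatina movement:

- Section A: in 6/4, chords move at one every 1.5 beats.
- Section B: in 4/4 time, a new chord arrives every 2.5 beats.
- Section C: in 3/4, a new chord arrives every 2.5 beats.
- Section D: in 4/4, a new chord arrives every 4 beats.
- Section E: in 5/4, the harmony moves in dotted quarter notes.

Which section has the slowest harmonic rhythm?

Section D

A: 6/1.5 = 4 chords/bar.
B: 4/2.5 = 1.6 chords/bar.
C: 3/2.5 = 1.2 chords/bar.
D: 4/4 = 1 chord/bar.
E: 5/1.5 = 10/3 chords/bar.
Slowest is D at 1 chords/bar.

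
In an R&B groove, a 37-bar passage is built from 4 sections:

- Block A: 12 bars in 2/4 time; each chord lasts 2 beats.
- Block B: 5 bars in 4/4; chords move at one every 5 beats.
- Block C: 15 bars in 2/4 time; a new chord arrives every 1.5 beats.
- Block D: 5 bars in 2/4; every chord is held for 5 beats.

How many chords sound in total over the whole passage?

38 chords

A: 12·2 = 24 beats, 24/2 = 12 chords.
B: 5·4 = 20 beats, 20/5 = 4 chords.
C: 15·2 = 30 beats, 30/1.5 = 20 chords.
D: 5·2 = 10 beats, 10/5 = 2 chords.
Total: 12 + 4 + 20 + 2 = 38.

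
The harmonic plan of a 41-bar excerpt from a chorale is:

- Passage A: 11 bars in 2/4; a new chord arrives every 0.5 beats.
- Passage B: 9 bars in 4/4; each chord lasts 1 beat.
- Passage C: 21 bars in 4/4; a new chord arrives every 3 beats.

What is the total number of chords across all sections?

A: 11 bars × 2 beats = 22 beats; 0.5 beats/chord → 44 chords.
B: 9 bars × 4 beats = 36 beats; 1 beat/chord → 36 chords.
C: 21 bars × 4 beats = 84 beats; 3 beats/chord → 28 chords.
Total: 44 + 36 + 28 = 108.

108 chords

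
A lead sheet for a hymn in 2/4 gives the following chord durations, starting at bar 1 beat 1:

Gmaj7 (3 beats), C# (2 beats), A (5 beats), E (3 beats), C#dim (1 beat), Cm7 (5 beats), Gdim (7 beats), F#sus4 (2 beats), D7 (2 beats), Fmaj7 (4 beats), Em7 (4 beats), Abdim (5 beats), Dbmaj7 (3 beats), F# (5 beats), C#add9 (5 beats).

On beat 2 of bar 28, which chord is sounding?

Beat 2 of bar 28 is beat (28−1)×2 + 2 = 56 overall.
Running totals: Gmaj7 ends at 3, C# ends at 5, A ends at 10, E ends at 13, C#dim ends at 14, Cm7 ends at 19, Gdim ends at 26, F#sus4 ends at 28, D7 ends at 30, Fmaj7 ends at 34, Em7 ends at 38, Abdim ends at 43, Dbmaj7 ends at 46, F# ends at 51, C#add9 ends at 56.
Beat 56 falls within C#add9.

C#add9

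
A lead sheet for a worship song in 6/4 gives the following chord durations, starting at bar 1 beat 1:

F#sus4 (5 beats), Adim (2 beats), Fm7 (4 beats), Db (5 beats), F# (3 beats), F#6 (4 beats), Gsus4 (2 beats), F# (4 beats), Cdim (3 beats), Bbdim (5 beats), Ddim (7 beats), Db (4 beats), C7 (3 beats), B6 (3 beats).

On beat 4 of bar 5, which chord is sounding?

F#

Beat 4 of bar 5 is beat (5−1)×6 + 4 = 28 overall.
Running totals: F#sus4 ends at 5, Adim ends at 7, Fm7 ends at 11, Db ends at 16, F# ends at 19, F#6 ends at 23, Gsus4 ends at 25, F# ends at 29.
Beat 28 falls within F#.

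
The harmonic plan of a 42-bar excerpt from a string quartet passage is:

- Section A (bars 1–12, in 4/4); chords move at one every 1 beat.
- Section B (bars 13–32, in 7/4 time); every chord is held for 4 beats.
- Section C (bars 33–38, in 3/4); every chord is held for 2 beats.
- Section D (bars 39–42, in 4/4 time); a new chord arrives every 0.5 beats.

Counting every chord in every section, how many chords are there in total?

A has 48 beats and chords last 1 each, so 48 chords.
B has 140 beats and chords last 4 each, so 35 chords.
C has 18 beats and chords last 2 each, so 9 chords.
D has 16 beats and chords last 0.5 each, so 32 chords.
Total: 48 + 35 + 9 + 32 = 124.

124 chords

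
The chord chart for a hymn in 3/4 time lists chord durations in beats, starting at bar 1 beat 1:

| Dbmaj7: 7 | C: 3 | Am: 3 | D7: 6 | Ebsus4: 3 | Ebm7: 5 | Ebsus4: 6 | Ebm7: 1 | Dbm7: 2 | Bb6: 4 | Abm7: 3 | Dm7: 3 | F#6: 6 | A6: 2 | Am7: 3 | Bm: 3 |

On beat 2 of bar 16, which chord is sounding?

Beat 2 of bar 16 is beat (16−1)×3 + 2 = 47 overall.
Running totals: Dbmaj7 ends at 7, C ends at 10, Am ends at 13, D7 ends at 19, Ebsus4 ends at 22, Ebm7 ends at 27, Ebsus4 ends at 33, Ebm7 ends at 34, Dbm7 ends at 36, Bb6 ends at 40, Abm7 ends at 43, Dm7 ends at 46, F#6 ends at 52.
Beat 47 falls within F#6.

F#6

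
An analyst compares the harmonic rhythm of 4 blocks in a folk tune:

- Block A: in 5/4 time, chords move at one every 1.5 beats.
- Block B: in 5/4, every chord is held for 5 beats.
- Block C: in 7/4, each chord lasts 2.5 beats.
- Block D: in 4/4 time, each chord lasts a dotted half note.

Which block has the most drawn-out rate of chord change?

A: each chord is 1.5 beats in 5/4, so 10/3 per bar.
B: each chord is 5 beats in 5/4, so 1 per bar.
C: each chord is 2.5 beats in 7/4, so 2.8 per bar.
D: each chord is 3 beats in 4/4, so 4/3 per bar.
Slowest is B at 1 chords/bar.

Block B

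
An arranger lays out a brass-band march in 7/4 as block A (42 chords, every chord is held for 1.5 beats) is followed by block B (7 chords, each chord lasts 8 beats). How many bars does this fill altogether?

A: 42 × 1.5 = 63 beats = 9 bars.
B: 7 × 8 = 56 beats = 8 bars.
Total: 9 + 8 = 17 bars.

17 bars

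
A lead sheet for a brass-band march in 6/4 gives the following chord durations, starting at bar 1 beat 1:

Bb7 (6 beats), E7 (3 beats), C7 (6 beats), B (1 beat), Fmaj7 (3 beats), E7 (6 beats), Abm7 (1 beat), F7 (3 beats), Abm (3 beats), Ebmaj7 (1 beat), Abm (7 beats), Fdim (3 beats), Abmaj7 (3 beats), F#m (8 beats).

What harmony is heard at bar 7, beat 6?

Beat 6 of bar 7 is beat (7−1)×6 + 6 = 42 overall.
Running totals: Bb7 ends at 6, E7 ends at 9, C7 ends at 15, B ends at 16, Fmaj7 ends at 19, E7 ends at 25, Abm7 ends at 26, F7 ends at 29, Abm ends at 32, Ebmaj7 ends at 33, Abm ends at 40, Fdim ends at 43.
Beat 42 falls within Fdim.

Fdim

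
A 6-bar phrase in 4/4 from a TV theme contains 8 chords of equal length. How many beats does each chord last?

6 bars × 4 beats/bar = 24 beats total.
24 beats ÷ 8 chords = 3 beats per chord.
(That is a dotted half note.)

3 beats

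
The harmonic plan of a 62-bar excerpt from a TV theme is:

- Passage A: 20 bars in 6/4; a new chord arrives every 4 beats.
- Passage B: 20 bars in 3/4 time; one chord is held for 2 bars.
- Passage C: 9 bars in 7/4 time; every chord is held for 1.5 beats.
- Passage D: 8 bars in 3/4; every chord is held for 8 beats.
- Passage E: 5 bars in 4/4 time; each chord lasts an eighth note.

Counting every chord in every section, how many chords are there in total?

125 chords

A has 120 beats and chords last 4 each, so 30 chords.
B has 60 beats and chords last 6 each, so 10 chords.
C has 63 beats and chords last 1.5 each, so 42 chords.
D has 24 beats and chords last 8 each, so 3 chords.
E has 20 beats and chords last 0.5 each, so 40 chords.
Total: 30 + 10 + 42 + 3 + 40 = 125.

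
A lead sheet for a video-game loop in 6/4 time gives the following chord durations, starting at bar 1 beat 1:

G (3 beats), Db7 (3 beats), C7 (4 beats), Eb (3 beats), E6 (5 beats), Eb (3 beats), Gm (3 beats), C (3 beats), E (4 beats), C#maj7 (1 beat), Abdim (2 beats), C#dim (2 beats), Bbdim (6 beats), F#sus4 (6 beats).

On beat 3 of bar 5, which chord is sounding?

Beat 3 of bar 5 is beat (5−1)×6 + 3 = 27 overall.
Running totals: G ends at 3, Db7 ends at 6, C7 ends at 10, Eb ends at 13, E6 ends at 18, Eb ends at 21, Gm ends at 24, C ends at 27.
Beat 27 falls within C.

C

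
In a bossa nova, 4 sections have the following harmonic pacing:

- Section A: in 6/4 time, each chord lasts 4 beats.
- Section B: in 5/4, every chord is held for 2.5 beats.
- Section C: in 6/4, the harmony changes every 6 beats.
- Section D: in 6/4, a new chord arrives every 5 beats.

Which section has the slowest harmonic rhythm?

A: each chord is 4 beats in 6/4, so 1.5 per bar.
B: each chord is 2.5 beats in 5/4, so 2 per bar.
C: each chord is 6 beats in 6/4, so 1 per bar.
D: each chord is 5 beats in 6/4, so 1.2 per bar.
Slowest is C at 1 chords/bar.

Section C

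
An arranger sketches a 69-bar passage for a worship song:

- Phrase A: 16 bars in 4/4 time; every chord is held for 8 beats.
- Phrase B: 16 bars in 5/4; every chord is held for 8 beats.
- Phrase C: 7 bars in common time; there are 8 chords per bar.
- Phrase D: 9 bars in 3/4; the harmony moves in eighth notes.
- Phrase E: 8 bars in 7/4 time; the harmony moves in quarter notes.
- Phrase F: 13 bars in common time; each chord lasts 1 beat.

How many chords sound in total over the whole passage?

236 chords

A has 64 beats and chords last 8 each, so 8 chords.
B has 80 beats and chords last 8 each, so 10 chords.
C has 28 beats and chords last 0.5 each, so 56 chords.
D has 27 beats and chords last 0.5 each, so 54 chords.
E has 56 beats and chords last 1 each, so 56 chords.
F has 52 beats and chords last 1 each, so 52 chords.
Total: 8 + 10 + 56 + 54 + 56 + 52 = 236.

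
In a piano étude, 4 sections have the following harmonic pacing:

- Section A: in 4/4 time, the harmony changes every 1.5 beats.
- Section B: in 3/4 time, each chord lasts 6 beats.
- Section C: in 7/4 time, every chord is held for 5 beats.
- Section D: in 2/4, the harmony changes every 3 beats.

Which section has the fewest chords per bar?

A: each chord is 1.5 beats in 4/4, so 8/3 per bar.
B: each chord is 6 beats in 3/4, so 0.5 per bar.
C: each chord is 5 beats in 7/4, so 1.4 per bar.
D: each chord is 3 beats in 2/4, so 2/3 per bar.
Slowest is B at 0.5 chords/bar.

Section B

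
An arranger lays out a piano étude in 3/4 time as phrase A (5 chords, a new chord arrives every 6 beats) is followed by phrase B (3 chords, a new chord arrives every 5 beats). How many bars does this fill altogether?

15 bars

A: 5 × 6 = 30 beats = 10 bars.
B: 3 × 5 = 15 beats = 5 bars.
Total: 10 + 5 = 15 bars.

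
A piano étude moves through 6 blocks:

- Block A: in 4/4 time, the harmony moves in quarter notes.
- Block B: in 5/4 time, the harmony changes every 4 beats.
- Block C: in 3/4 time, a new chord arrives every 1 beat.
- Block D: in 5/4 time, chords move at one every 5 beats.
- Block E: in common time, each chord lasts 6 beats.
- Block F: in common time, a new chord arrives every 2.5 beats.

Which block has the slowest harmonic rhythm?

Block E

A: 4 beats/bar ÷ 1 beat/chord = 4 chords/bar.
B: 5 beats/bar ÷ 4 beats/chord = 1.25 chords/bar.
C: 3 beats/bar ÷ 1 beat/chord = 3 chords/bar.
D: 5 beats/bar ÷ 5 beats/chord = 1 chord/bar.
E: 4 beats/bar ÷ 6 beats/chord = 2/3 chords/bar.
F: 4 beats/bar ÷ 2.5 beats/chord = 1.6 chords/bar.
Slowest is E at 2/3 chords/bar.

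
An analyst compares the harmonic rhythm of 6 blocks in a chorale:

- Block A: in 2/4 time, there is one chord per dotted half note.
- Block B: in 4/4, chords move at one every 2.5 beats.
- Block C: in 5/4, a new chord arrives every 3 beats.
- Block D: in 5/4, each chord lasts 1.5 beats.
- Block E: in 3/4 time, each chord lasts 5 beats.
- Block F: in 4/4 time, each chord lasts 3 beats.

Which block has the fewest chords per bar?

A: each chord is 3 beats in 2/4, so 2/3 per bar.
B: each chord is 2.5 beats in 4/4, so 1.6 per bar.
C: each chord is 3 beats in 5/4, so 5/3 per bar.
D: each chord is 1.5 beats in 5/4, so 10/3 per bar.
E: each chord is 5 beats in 3/4, so 0.6 per bar.
F: each chord is 3 beats in 4/4, so 4/3 per bar.
Slowest is E at 0.6 chords/bar.

Block E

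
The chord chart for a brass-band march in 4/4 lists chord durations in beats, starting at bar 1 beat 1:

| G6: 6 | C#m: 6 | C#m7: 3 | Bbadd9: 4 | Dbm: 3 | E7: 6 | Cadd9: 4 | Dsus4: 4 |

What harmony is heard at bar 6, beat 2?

Beat 2 of bar 6 is beat (6−1)×4 + 2 = 22 overall.
Running totals: G6 ends at 6, C#m ends at 12, C#m7 ends at 15, Bbadd9 ends at 19, Dbm ends at 22.
Beat 22 falls within Dbm.

Dbm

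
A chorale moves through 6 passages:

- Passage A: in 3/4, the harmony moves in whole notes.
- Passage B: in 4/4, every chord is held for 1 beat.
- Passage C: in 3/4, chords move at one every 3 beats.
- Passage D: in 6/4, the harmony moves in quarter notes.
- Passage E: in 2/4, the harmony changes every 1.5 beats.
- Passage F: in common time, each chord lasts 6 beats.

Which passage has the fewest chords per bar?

Passage F

A: 3 beats/bar ÷ 4 beats/chord = 0.75 chords/bar.
B: 4 beats/bar ÷ 1 beat/chord = 4 chords/bar.
C: 3 beats/bar ÷ 3 beats/chord = 1 chord/bar.
D: 6 beats/bar ÷ 1 beat/chord = 6 chords/bar.
E: 2 beats/bar ÷ 1.5 beats/chord = 4/3 chords/bar.
F: 4 beats/bar ÷ 6 beats/chord = 2/3 chords/bar.
Slowest is F at 2/3 chords/bar.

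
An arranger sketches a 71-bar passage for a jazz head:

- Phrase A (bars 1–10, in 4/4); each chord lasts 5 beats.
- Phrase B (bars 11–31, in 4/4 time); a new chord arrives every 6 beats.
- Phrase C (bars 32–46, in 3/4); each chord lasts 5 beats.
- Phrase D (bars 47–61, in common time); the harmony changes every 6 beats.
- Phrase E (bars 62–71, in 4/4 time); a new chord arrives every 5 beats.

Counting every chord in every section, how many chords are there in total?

49 chords

A has 40 beats and chords last 5 each, so 8 chords.
B has 84 beats and chords last 6 each, so 14 chords.
C has 45 beats and chords last 5 each, so 9 chords.
D has 60 beats and chords last 6 each, so 10 chords.
E has 40 beats and chords last 5 each, so 8 chords.
Total: 8 + 14 + 9 + 10 + 8 = 49.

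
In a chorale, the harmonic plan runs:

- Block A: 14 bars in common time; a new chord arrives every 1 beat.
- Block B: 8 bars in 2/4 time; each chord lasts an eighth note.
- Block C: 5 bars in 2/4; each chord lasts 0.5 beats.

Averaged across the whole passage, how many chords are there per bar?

4 chords per bar

A: 14 bars of 4 beats is 56 beats; at 1 beat each that's 56 chords.
B: 8 bars of 2 beats is 16 beats; at 0.5 beats each that's 32 chords.
C: 5 bars of 2 beats is 10 beats; at 0.5 beats each that's 20 chords.
Overall: 108 chords over 27 bars → 108/27 = 4 chords per bar.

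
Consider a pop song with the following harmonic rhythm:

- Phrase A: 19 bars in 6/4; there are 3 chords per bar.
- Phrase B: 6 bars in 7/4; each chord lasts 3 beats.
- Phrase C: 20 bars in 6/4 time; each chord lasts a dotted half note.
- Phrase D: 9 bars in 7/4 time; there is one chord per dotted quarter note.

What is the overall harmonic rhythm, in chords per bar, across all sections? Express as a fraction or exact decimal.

17/6 chords per bar

A: 19 bars of 6 beats is 114 beats; at 2 beats each that's 57 chords.
B: 6 bars of 7 beats is 42 beats; at 3 beats each that's 14 chords.
C: 20 bars of 6 beats is 120 beats; at 3 beats each that's 40 chords.
D: 9 bars of 7 beats is 63 beats; at 1.5 beats each that's 42 chords.
Overall: 153 chords over 54 bars → 153/54 = 17/6 chords per bar.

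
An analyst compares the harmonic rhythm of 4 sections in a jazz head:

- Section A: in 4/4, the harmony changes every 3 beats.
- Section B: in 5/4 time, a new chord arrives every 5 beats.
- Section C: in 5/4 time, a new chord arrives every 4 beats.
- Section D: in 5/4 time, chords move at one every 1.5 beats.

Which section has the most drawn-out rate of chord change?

Section B

A: 4/3 = 4/3 chords/bar.
B: 5/5 = 1 chord/bar.
C: 5/4 = 1.25 chords/bar.
D: 5/1.5 = 10/3 chords/bar.
Slowest is B at 1 chords/bar.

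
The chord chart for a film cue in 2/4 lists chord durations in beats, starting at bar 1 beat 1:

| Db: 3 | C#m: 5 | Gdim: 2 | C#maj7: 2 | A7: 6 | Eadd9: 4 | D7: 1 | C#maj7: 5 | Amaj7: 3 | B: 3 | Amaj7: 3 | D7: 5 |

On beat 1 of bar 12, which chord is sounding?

D7

Beat 1 of bar 12 is beat (12−1)×2 + 1 = 23 overall.
Running totals: Db ends at 3, C#m ends at 8, Gdim ends at 10, C#maj7 ends at 12, A7 ends at 18, Eadd9 ends at 22, D7 ends at 23.
Beat 23 falls within D7.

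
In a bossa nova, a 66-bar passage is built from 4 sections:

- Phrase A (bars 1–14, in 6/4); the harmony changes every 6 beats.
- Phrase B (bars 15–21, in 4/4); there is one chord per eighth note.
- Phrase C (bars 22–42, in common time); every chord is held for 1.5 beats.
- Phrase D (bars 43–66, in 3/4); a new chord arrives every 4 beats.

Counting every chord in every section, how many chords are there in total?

144 chords

A has 84 beats and chords last 6 each, so 14 chords.
B has 28 beats and chords last 0.5 each, so 56 chords.
C has 84 beats and chords last 1.5 each, so 56 chords.
D has 72 beats and chords last 4 each, so 18 chords.
Total: 14 + 56 + 56 + 18 = 144.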